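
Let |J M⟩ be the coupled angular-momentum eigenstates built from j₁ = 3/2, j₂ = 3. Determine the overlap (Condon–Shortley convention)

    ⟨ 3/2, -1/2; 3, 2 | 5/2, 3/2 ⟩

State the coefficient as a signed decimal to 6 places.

j₁+j₂−J=2  J+j₁−j₂=1  J−j₁+j₂=4  j₁+j₂+J+1=8
(j₁±m₁, j₂±m₂, J±M) = (1,2,5,1,4,1)
P² = 288/7
sum k=1..2:
  [1] −1/24 = -1/24
  [2] +1/12 = 1/12
S = 1/24
C² = P²·S² = 1/14 ; C = +0.267261

+0.267261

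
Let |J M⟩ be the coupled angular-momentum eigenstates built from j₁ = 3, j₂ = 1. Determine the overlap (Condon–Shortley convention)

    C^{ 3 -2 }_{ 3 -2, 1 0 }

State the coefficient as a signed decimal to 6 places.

triangle: 1!*5!*1!/8! = 120/40320
(j±m)!: 1!*5!*1!*1!*1!*5! = 14400
prefactor² = (2J+1)*Δ*N² = 300
  k=0: +1/(0!*1!*5!*1!*0!*0!) = 1/120
  k=1: −1/(1!*0!*4!*0!*1!*1!) = -1/24
Σ = -1/30  ⇒  CG² = 300*(-1/30)² = 1/3
CG = −√(1/3) = -0.577350

−√(1/3) = -0.577350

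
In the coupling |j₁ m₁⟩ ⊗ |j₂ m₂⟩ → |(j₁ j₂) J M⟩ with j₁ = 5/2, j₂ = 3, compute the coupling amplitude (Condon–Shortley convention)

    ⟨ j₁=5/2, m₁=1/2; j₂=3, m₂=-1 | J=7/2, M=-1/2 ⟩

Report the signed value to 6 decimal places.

√[8·2!3!4!/10! · 3!2!2!4!3!4!] = √(9216/175)
  +(−1)^0/∏(0,2,2,2,1,2)! = 1/16  (running 1/16)
  +(−1)^1/∏(1,1,1,1,2,3)! = -1/12  (running -1/48)
  +(−1)^2/∏(2,0,0,0,3,4)! = 1/288  (running -5/288)
⟨..|..⟩ = √(9216/175)·(-5/288) = -0.125988

-0.125988  (= −√(1/63))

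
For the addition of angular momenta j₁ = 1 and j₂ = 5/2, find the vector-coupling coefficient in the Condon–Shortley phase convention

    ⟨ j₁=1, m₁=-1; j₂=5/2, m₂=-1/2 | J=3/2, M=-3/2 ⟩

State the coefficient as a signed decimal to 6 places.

+0.258199

j₁+j₂−J=2  J+j₁−j₂=0  J−j₁+j₂=3  j₁+j₂+J+1=6
(j₁±m₁, j₂±m₂, J±M) = (0,2,2,3,0,3)
P² = 48/5
sum k=2..2:
  [2] +1/12 = 1/12
S = 1/12
C² = P²·S² = 1/15 ; C = +0.258199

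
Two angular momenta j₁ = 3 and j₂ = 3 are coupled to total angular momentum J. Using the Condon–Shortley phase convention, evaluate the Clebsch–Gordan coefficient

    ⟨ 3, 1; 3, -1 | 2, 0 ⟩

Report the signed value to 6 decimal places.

−√(3/28) ≈ -0.327327

triangle: 4!*2!*2!/9! = 96/362880
(j±m)!: 4!*2!*2!*4!*2!*2! = 9216
prefactor² = (2J+1)*Δ*N² = 256/21
  k=0: +1/(0!*4!*2!*2!*0!*0!) = 1/96
  k=1: −1/(1!*3!*1!*1!*1!*1!) = -1/6
  k=2: +1/(2!*2!*0!*0!*2!*2!) = 1/16
Σ = -3/32  ⇒  CG² = 256/21*(-3/32)² = 3/28
CG = −√(3/28) = -0.327327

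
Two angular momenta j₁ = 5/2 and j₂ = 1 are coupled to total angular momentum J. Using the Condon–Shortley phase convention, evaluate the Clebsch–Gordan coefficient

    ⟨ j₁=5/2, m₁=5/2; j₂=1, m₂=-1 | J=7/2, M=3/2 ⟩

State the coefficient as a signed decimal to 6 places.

+0.218218

√[8·0!5!2!/8! · 5!0!0!2!5!2!] = √(19200/7)
  +(−1)^0/∏(0,0,0,0,5,2)! = 1/240  (running 1/240)
⟨..|..⟩ = √(19200/7)·(1/240) = +0.218218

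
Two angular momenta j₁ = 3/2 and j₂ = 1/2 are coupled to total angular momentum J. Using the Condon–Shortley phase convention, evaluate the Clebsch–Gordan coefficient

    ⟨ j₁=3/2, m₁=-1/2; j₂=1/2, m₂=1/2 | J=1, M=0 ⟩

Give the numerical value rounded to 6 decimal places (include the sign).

j₁+j₂−J=1  J+j₁−j₂=2  J−j₁+j₂=0  j₁+j₂+J+1=4
(j₁±m₁, j₂±m₂, J±M) = (1,2,1,0,1,1)
P² = 1/2
sum k=1..1:
  [1] −1/1 = -1
S = -1
C² = P²·S² = 1/2 ; C = -0.707107

-0.707107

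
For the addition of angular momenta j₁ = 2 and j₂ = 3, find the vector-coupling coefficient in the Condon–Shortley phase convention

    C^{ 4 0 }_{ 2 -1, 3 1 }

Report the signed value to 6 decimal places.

-0.597614  (= −√(5/14))

j₁+j₂−J=1  J+j₁−j₂=3  J−j₁+j₂=5  j₁+j₂+J+1=10
(j₁±m₁, j₂±m₂, J±M) = (1,3,4,2,4,4)
P² = 10368/35
sum k=0..1:
  [0] +1/144 = 1/144
  [1] −1/24 = -1/24
S = -5/144
C² = P²·S² = 5/14 ; C = -0.597614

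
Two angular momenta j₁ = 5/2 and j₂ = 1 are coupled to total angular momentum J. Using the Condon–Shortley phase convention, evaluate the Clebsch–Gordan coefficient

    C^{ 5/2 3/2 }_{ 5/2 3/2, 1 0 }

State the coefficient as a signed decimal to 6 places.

+√(9/35) = +0.507093

j₁+j₂−J=1  J+j₁−j₂=4  J−j₁+j₂=1  j₁+j₂+J+1=7
(j₁±m₁, j₂±m₂, J±M) = (4,1,1,1,4,1)
P² = 576/35
sum k=0..1:
  [0] +1/6 = 1/6
  [1] −1/24 = -1/24
S = 1/8
C² = P²·S² = 9/35 ; C = +0.507093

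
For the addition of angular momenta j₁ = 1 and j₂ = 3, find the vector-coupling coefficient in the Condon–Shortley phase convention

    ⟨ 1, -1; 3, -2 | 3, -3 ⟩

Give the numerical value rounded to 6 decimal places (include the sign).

-0.500000

√[7·1!1!5!/8! · 0!2!1!5!0!6!] = √(3600)
  +(−1)^1/∏(1,0,1,0,0,5)! = -1/120  (running -1/120)
⟨..|..⟩ = √(3600)·(-1/120) = -0.500000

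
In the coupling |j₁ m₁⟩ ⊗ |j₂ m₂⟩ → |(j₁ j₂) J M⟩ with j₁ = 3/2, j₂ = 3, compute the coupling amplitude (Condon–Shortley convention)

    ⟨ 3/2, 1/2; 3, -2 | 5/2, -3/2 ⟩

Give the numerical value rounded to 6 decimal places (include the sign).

√[6·2!1!4!/8! · 2!1!1!5!1!4!] = √(288/7)
  +(−1)^0/∏(0,2,1,1,0,3)! = 1/12  (running 1/12)
  +(−1)^1/∏(1,1,0,0,1,4)! = -1/24  (running 1/24)
⟨..|..⟩ = √(288/7)·(1/24) = +0.267261

+√(1/14) ≈ +0.267261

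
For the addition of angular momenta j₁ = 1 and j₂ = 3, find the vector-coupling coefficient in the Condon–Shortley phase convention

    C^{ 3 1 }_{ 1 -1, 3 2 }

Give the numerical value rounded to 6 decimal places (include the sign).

triangle: 1!·1!·5!/8! = 120/40320
(j±m)!: 0!·2!·5!·1!·4!·2! = 11520
prefactor² = (2J+1)·Δ·N² = 240
  k=1: −1/(1!·0!·1!·4!·0!·1!) = -1/24
Σ = -1/24  ⇒  CG² = 240·(-1/24)² = 5/12
CG = −√(5/12) = -0.645497

−√(5/12) = -0.645497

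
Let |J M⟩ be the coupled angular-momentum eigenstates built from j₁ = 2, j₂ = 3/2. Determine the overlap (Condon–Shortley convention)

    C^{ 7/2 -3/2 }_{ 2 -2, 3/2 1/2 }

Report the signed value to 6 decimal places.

+0.377964  (= +√(1/7))

triangle: 0!*4!*3!/8! = 144/40320
(j±m)!: 0!*4!*2!*1!*2!*5! = 11520
prefactor² = (2J+1)*Δ*N² = 2304/7
  k=0: +1/(0!*0!*4!*2!*0!*1!) = 1/48
Σ = 1/48  ⇒  CG² = 2304/7*1/48² = 1/7
CG = +√(1/7) = +0.377964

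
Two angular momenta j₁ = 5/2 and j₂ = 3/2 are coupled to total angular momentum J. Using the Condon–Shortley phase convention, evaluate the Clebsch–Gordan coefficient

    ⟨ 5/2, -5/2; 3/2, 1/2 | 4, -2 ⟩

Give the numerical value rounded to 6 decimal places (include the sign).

+√(3/28) ≈ +0.327327

√[9·0!5!3!/9! · 0!5!2!1!2!6!] = √(43200/7)
  +(−1)^0/∏(0,0,5,2,0,1)! = 1/240  (running 1/240)
⟨..|..⟩ = √(43200/7)·(1/240) = +0.327327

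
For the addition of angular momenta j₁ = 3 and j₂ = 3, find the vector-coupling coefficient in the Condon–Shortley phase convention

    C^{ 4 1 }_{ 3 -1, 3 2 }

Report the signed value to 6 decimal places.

+0.455842

triangle: 2!*4!*4!/11! = 1152/39916800
(j±m)!: 2!*4!*5!*1!*5!*3! = 4147200
prefactor² = (2J+1)*Δ*N² = 82944/77
  k=1: −1/(1!*1!*3!*4!*1!*0!) = -1/144
  k=2: +1/(2!*0!*2!*3!*2!*1!) = 1/48
Σ = 1/72  ⇒  CG² = 82944/77*1/72² = 16/77
CG = +√(16/77) = +0.455842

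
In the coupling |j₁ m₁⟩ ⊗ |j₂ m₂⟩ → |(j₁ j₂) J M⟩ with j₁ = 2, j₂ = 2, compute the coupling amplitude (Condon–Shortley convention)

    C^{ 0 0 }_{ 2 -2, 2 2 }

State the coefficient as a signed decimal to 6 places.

+√(1/5) ≈ +0.447214

j₁+j₂−J=4  J+j₁−j₂=0  J−j₁+j₂=0  j₁+j₂+J+1=5
(j₁±m₁, j₂±m₂, J±M) = (0,4,4,0,0,0)
P² = 576/5
sum k=4..4:
  [4] +1/24 = 1/24
S = 1/24
C² = P²·S² = 1/5 ; C = +0.447214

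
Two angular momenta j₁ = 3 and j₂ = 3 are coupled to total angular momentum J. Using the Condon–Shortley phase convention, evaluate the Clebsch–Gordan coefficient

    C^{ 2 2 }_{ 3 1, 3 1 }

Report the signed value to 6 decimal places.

+√(2/7) ≈ +0.534522

√[5·4!2!2!/9! · 4!2!4!2!4!0!] = √(512/7)
  +(−1)^2/∏(2,2,0,2,2,0)! = 1/16  (running 1/16)
⟨..|..⟩ = √(512/7)·(1/16) = +0.534522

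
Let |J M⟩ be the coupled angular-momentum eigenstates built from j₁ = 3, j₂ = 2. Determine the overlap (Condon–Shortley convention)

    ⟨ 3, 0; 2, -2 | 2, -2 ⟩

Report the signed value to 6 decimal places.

+0.267261  (= +√(1/14))

j₁+j₂−J=3  J+j₁−j₂=3  J−j₁+j₂=1  j₁+j₂+J+1=8
(j₁±m₁, j₂±m₂, J±M) = (3,3,0,4,0,4)
P² = 648/7
sum k=0..0:
  [0] +1/36 = 1/36
S = 1/36
C² = P²·S² = 1/14 ; C = +0.267261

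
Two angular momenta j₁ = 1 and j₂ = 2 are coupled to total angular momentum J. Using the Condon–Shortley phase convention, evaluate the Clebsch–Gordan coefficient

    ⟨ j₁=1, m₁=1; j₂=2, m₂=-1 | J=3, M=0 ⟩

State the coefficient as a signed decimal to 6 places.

√[7·0!2!4!/7! · 2!0!1!3!3!3!] = √(144/5)
  +(−1)^0/∏(0,0,0,1,2,3)! = 1/12  (running 1/12)
⟨..|..⟩ = √(144/5)·(1/12) = +0.447214

+√(1/5) ≈ +0.447214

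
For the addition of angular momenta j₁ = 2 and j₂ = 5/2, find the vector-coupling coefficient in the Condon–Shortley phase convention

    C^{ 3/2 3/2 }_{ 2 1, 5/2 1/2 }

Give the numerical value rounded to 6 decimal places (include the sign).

√[4·3!1!2!/7! · 3!1!3!2!3!0!] = √(144/35)
  +(−1)^1/∏(1,2,0,2,1,0)! = -1/4  (running -1/4)
⟨..|..⟩ = √(144/35)·(-1/4) = -0.507093

−√(9/35) ≈ -0.507093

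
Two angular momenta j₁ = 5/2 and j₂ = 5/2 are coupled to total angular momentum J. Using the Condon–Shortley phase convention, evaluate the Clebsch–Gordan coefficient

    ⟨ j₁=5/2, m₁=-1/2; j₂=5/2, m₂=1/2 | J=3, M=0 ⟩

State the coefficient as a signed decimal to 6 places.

√[7·2!3!3!/9! · 2!3!3!2!3!3!] = √(36/5)
  +(−1)^0/∏(0,2,3,3,0,0)! = 1/72  (running 1/72)
  +(−1)^1/∏(1,1,2,2,1,1)! = -1/4  (running -17/72)
  +(−1)^2/∏(2,0,1,1,2,2)! = 1/8  (running -1/9)
⟨..|..⟩ = √(36/5)·(-1/9) = -0.298142

-0.298142  (= −√(4/45))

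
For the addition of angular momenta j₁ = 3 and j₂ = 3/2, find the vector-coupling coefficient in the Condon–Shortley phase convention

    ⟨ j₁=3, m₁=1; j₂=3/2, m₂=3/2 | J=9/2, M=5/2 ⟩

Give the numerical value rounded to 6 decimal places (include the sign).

j₁+j₂−J=0  J+j₁−j₂=6  J−j₁+j₂=3  j₁+j₂+J+1=10
(j₁±m₁, j₂±m₂, J±M) = (4,2,3,0,7,2)
P² = 34560
sum k=0..0:
  [0] +1/288 = 1/288
S = 1/288
C² = P²·S² = 5/12 ; C = +0.645497

+0.645497  (= +√(5/12))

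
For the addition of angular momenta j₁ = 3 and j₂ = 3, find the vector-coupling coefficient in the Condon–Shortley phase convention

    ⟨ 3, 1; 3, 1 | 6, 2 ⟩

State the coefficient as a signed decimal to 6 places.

+√(5/11) = +0.674200

j₁+j₂−J=0  J+j₁−j₂=6  J−j₁+j₂=6  j₁+j₂+J+1=13
(j₁±m₁, j₂±m₂, J±M) = (4,2,4,2,8,4)
P² = 26542080/11
sum k=0..0:
  [0] +1/2304 = 1/2304
S = 1/2304
C² = P²·S² = 5/11 ; C = +0.674200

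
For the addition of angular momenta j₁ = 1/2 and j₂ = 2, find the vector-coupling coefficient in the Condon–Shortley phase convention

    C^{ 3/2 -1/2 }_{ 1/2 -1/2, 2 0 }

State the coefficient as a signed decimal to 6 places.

-0.632456  (= −√(2/5))

√[4·1!0!3!/5! · 0!1!2!2!1!2!] = √(8/5)
  +(−1)^1/∏(1,0,0,1,0,2)! = -1/2  (running -1/2)
⟨..|..⟩ = √(8/5)·(-1/2) = -0.632456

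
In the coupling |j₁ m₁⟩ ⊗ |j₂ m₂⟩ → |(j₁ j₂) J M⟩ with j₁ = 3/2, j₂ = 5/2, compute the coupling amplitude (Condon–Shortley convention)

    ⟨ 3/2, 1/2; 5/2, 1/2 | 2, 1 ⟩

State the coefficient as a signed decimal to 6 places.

-0.545545

j₁+j₂−J=2  J+j₁−j₂=1  J−j₁+j₂=3  j₁+j₂+J+1=7
(j₁±m₁, j₂±m₂, J±M) = (2,1,3,2,3,1)
P² = 12/7
sum k=0..1:
  [0] +1/12 = 1/12
  [1] −1/2 = -1/2
S = -5/12
C² = P²·S² = 25/84 ; C = -0.545545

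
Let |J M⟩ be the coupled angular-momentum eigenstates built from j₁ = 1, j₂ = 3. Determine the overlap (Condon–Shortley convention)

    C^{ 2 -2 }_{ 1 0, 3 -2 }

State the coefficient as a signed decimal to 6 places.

triangle: 2!×0!×4!/7! = 48/5040
(j±m)!: 1!×1!×1!×5!×0!×4! = 2880
prefactor² = (2J+1)×Δ×N² = 960/7
  k=1: −1/(1!×1!×0!×0!×0!×4!) = -1/24
Σ = -1/24  ⇒  CG² = 960/7×(-1/24)² = 5/21
CG = −√(5/21) = -0.487950

-0.487950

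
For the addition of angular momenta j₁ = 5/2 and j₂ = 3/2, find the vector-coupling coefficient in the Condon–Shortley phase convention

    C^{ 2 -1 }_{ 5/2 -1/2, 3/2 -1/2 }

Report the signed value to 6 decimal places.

-0.545545

j₁+j₂−J=2  J+j₁−j₂=3  J−j₁+j₂=1  j₁+j₂+J+1=7
(j₁±m₁, j₂±m₂, J±M) = (2,3,1,2,1,3)
P² = 12/7
sum k=0..1:
  [0] +1/12 = 1/12
  [1] −1/2 = -1/2
S = -5/12
C² = P²·S² = 25/84 ; C = -0.545545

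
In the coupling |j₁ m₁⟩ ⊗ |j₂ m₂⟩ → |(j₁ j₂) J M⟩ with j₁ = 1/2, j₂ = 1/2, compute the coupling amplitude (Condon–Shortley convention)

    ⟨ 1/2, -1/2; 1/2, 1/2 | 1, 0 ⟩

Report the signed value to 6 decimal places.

triangle: 0!*1!*1!/3! = 1/6
(j±m)!: 0!*1!*1!*0!*1!*1! = 1
prefactor² = (2J+1)*Δ*N² = 1/2
  k=0: +1/(0!*0!*1!*1!*0!*0!) = 1
Σ = 1  ⇒  CG² = 1/2*1² = 1/2
CG = +√(1/2) = +0.707107

+√(1/2) = +0.707107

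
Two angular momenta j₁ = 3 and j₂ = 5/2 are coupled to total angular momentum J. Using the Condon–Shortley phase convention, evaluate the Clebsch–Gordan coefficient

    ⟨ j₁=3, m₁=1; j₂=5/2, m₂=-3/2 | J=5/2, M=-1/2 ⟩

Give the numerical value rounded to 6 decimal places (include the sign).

triangle: 3!×3!×2!/9! = 72/362880
(j±m)!: 4!×2!×1!×4!×2!×3! = 13824
prefactor² = (2J+1)×Δ×N² = 576/35
  k=0: +1/(0!×3!×2!×1!×1!×1!) = 1/12
  k=1: −1/(1!×2!×1!×0!×2!×2!) = -1/8
Σ = -1/24  ⇒  CG² = 576/35×(-1/24)² = 1/35
CG = −√(1/35) = -0.169031

−√(1/35) = -0.169031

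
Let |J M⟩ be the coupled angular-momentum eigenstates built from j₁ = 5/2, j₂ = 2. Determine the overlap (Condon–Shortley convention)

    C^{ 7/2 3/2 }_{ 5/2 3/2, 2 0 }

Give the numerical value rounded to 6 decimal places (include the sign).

+√(2/7) ≈ +0.534522

√[8·1!4!3!/9! · 4!1!2!2!5!2!] = √(512/7)
  +(−1)^0/∏(0,1,1,2,3,1)! = 1/12  (running 1/12)
  +(−1)^1/∏(1,0,0,1,4,2)! = -1/48  (running 1/16)
⟨..|..⟩ = √(512/7)·(1/16) = +0.534522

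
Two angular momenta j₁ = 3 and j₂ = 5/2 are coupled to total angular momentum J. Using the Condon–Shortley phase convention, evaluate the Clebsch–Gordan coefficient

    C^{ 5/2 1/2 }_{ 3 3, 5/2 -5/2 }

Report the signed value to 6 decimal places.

+0.487950

triangle: 3!×3!×2!/9! = 72/362880
(j±m)!: 6!×0!×0!×5!×3!×2! = 1036800
prefactor² = (2J+1)×Δ×N² = 8640/7
  k=0: +1/(0!×3!×0!×0!×3!×2!) = 1/72
Σ = 1/72  ⇒  CG² = 8640/7×1/72² = 5/21
CG = +√(5/21) = +0.487950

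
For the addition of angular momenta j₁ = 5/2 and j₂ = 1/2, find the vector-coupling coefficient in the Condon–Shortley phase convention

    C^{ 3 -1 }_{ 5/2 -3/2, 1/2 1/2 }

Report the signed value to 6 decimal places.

+0.577350

j₁+j₂−J=0  J+j₁−j₂=5  J−j₁+j₂=1  j₁+j₂+J+1=7
(j₁±m₁, j₂±m₂, J±M) = (1,4,1,0,2,4)
P² = 192
sum k=0..0:
  [0] +1/24 = 1/24
S = 1/24
C² = P²·S² = 1/3 ; C = +0.577350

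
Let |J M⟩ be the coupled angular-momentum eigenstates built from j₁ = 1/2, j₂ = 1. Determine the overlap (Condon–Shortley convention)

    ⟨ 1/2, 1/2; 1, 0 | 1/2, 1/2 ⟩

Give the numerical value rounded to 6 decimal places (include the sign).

+√(1/3) ≈ +0.577350

triangle: 1!×0!×1!/3! = 1/6
(j±m)!: 1!×0!×1!×1!×1!×0! = 1
prefactor² = (2J+1)×Δ×N² = 1/3
  k=0: +1/(0!×1!×0!×1!×0!×0!) = 1
Σ = 1  ⇒  CG² = 1/3×1² = 1/3
CG = +√(1/3) = +0.577350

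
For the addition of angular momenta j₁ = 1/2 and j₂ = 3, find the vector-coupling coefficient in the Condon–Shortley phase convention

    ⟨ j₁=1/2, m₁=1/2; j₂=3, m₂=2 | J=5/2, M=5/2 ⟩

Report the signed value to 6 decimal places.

+√(1/7) = +0.377964

triangle: 1!·0!·5!/7! = 120/5040
(j±m)!: 1!·0!·5!·1!·5!·0! = 14400
prefactor² = (2J+1)·Δ·N² = 14400/7
  k=0: +1/(0!·1!·0!·5!·0!·0!) = 1/120
Σ = 1/120  ⇒  CG² = 14400/7·1/120² = 1/7
CG = +√(1/7) = +0.377964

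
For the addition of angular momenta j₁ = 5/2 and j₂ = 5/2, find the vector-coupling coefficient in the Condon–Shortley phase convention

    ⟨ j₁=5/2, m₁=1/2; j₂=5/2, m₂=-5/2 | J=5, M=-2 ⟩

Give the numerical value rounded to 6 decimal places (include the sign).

+√(1/12) = +0.288675

triangle: 0!×5!×5!/11! = 14400/39916800
(j±m)!: 3!×2!×0!×5!×3!×7! = 43545600
prefactor² = (2J+1)×Δ×N² = 172800
  k=0: +1/(0!×0!×2!×0!×3!×5!) = 1/1440
Σ = 1/1440  ⇒  CG² = 172800×1/1440² = 1/12
CG = +√(1/12) = +0.288675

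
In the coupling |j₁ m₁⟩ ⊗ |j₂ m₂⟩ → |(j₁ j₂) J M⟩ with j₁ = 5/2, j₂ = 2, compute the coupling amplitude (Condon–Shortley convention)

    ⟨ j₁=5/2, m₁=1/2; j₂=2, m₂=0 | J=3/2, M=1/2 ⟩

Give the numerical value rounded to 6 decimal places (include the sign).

−√(2/35) = -0.239046

triangle: 3!·2!·1!/7! = 12/5040
(j±m)!: 3!·2!·2!·2!·2!·1! = 96
prefactor² = (2J+1)·Δ·N² = 32/35
  k=1: −1/(1!·2!·1!·1!·1!·0!) = -1/2
  k=2: +1/(2!·1!·0!·0!·2!·1!) = 1/4
Σ = -1/4  ⇒  CG² = 32/35·(-1/4)² = 2/35
CG = −√(2/35) = -0.239046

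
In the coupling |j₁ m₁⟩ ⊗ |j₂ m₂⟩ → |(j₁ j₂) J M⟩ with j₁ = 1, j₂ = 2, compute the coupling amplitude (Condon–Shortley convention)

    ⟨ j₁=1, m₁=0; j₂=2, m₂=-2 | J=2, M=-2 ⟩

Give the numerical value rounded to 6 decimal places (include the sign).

+0.816497

triangle: 1!·1!·3!/6! = 6/720
(j±m)!: 1!·1!·0!·4!·0!·4! = 576
prefactor² = (2J+1)·Δ·N² = 24
  k=0: +1/(0!·1!·1!·0!·0!·3!) = 1/6
Σ = 1/6  ⇒  CG² = 24·1/6² = 2/3
CG = +√(2/3) = +0.816497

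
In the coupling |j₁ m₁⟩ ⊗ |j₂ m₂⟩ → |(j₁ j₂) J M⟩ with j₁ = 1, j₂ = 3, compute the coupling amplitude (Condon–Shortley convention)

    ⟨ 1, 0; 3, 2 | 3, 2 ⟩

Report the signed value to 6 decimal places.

-0.577350

√[7·1!1!5!/8! · 1!1!5!1!5!1!] = √(300)
  +(−1)^0/∏(0,1,1,5,0,0)! = 1/120  (running 1/120)
  +(−1)^1/∏(1,0,0,4,1,1)! = -1/24  (running -1/30)
⟨..|..⟩ = √(300)·(-1/30) = -0.577350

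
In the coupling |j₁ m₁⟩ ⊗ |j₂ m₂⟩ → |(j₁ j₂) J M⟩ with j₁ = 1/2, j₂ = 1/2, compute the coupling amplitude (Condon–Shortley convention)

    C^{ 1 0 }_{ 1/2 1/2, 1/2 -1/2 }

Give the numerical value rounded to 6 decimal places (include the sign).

j₁+j₂−J=0  J+j₁−j₂=1  J−j₁+j₂=1  j₁+j₂+J+1=3
(j₁±m₁, j₂±m₂, J±M) = (1,0,0,1,1,1)
P² = 1/2
sum k=0..0:
  [0] +1/1 = 1
S = 1
C² = P²·S² = 1/2 ; C = +0.707107

+0.707107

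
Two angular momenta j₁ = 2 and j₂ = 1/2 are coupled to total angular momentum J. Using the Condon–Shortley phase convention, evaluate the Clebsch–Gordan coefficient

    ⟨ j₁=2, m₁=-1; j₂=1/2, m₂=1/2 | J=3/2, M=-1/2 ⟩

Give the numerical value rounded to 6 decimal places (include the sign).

√[4·1!3!0!/5! · 1!3!1!0!1!2!] = √(12/5)
  +(−1)^1/∏(1,0,2,0,1,0)! = -1/2  (running -1/2)
⟨..|..⟩ = √(12/5)·(-1/2) = -0.774597

-0.774597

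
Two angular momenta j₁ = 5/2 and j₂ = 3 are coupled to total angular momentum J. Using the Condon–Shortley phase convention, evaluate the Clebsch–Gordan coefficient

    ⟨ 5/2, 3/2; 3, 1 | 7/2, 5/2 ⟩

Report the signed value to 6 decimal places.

√[8·2!3!4!/10! · 4!1!4!2!6!1!] = √(18432/35)
  +(−1)^0/∏(0,2,1,4,2,0)! = 1/96  (running 1/96)
  +(−1)^1/∏(1,1,0,3,3,1)! = -1/36  (running -5/288)
⟨..|..⟩ = √(18432/35)·(-5/288) = -0.398410

-0.398410  (= −√(10/63))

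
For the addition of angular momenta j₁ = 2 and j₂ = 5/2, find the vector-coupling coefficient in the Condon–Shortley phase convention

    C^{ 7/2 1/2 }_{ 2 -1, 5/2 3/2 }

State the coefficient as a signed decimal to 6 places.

triangle: 1!*3!*4!/9! = 144/362880
(j±m)!: 1!*3!*4!*1!*4!*3! = 20736
prefactor² = (2J+1)*Δ*N² = 2304/35
  k=0: +1/(0!*1!*3!*4!*0!*0!) = 1/144
  k=1: −1/(1!*0!*2!*3!*1!*1!) = -1/12
Σ = -11/144  ⇒  CG² = 2304/35*(-11/144)² = 121/315
CG = −√(121/315) = -0.619780

−√(121/315) ≈ -0.619780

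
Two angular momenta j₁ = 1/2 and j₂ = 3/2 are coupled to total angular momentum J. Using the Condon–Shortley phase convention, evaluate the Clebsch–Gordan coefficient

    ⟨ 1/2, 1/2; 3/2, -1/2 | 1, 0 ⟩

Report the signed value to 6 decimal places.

√[3·1!0!2!/4! · 1!0!1!2!1!1!] = √(1/2)
  +(−1)^0/∏(0,1,0,1,0,1)! = 1  (running 1)
⟨..|..⟩ = √(1/2)·(1) = +0.707107

+√(1/2) = +0.707107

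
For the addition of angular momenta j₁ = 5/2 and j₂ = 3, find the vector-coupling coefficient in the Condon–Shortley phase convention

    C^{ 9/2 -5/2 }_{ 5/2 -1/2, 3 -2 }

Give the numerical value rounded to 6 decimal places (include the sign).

+0.497468

√[10·1!4!5!/11! · 2!3!1!5!2!7!] = √(115200/11)
  +(−1)^0/∏(0,1,3,1,1,4)! = 1/144  (running 1/144)
  +(−1)^1/∏(1,0,2,0,2,5)! = -1/480  (running 7/1440)
⟨..|..⟩ = √(115200/11)·(7/1440) = +0.497468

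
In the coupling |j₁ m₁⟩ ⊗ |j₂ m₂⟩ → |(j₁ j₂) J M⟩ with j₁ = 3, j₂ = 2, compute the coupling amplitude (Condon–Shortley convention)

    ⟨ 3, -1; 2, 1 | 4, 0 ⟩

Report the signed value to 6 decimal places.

−√(5/14) = -0.597614

j₁+j₂−J=1  J+j₁−j₂=5  J−j₁+j₂=3  j₁+j₂+J+1=10
(j₁±m₁, j₂±m₂, J±M) = (2,4,3,1,4,4)
P² = 10368/35
sum k=0..1:
  [0] +1/144 = 1/144
  [1] −1/24 = -1/24
S = -5/144
C² = P²·S² = 5/14 ; C = -0.597614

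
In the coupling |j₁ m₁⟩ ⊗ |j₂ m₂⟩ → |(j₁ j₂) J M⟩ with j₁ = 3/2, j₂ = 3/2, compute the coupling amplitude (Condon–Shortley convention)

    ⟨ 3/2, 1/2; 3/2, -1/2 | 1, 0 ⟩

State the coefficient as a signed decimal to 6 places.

−√(1/20) ≈ -0.223607

√[3·2!1!1!/5! · 2!1!1!2!1!1!] = √(1/5)
  +(−1)^0/∏(0,2,1,1,0,0)! = 1/2  (running 1/2)
  +(−1)^1/∏(1,1,0,0,1,1)! = -1  (running -1/2)
⟨..|..⟩ = √(1/5)·(-1/2) = -0.223607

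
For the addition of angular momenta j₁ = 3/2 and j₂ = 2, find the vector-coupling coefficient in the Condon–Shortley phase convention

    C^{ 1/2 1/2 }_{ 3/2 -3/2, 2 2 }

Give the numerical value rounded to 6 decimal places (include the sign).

j₁+j₂−J=3  J+j₁−j₂=0  J−j₁+j₂=1  j₁+j₂+J+1=5
(j₁±m₁, j₂±m₂, J±M) = (0,3,4,0,1,0)
P² = 72/5
sum k=3..3:
  [3] −1/6 = -1/6
S = -1/6
C² = P²·S² = 2/5 ; C = -0.632456

−√(2/5) = -0.632456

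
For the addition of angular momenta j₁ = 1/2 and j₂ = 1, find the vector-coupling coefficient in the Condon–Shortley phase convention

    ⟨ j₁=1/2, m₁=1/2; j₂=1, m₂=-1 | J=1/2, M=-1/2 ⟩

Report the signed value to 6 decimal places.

+√(2/3) ≈ +0.816497

j₁+j₂−J=1  J+j₁−j₂=0  J−j₁+j₂=1  j₁+j₂+J+1=3
(j₁±m₁, j₂±m₂, J±M) = (1,0,0,2,0,1)
P² = 2/3
sum k=0..0:
  [0] +1/1 = 1
S = 1
C² = P²·S² = 2/3 ; C = +0.816497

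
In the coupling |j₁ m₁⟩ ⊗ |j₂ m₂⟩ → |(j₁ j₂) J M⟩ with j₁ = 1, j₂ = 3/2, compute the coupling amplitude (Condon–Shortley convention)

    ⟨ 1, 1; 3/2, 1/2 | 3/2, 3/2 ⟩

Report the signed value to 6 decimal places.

+0.632456

√[4·1!1!2!/5! · 2!0!2!1!3!0!] = √(8/5)
  +(−1)^0/∏(0,1,0,2,1,0)! = 1/2  (running 1/2)
⟨..|..⟩ = √(8/5)·(1/2) = +0.632456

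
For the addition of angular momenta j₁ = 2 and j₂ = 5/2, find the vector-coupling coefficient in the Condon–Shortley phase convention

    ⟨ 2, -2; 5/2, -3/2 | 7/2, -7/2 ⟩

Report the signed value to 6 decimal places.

-0.666667  (= −√(4/9))

triangle: 1!*3!*4!/9! = 144/362880
(j±m)!: 0!*4!*1!*4!*0!*7! = 2903040
prefactor² = (2J+1)*Δ*N² = 9216
  k=1: −1/(1!*0!*3!*0!*0!*4!) = -1/144
Σ = -1/144  ⇒  CG² = 9216*(-1/144)² = 4/9
CG = −√(4/9) = -0.666667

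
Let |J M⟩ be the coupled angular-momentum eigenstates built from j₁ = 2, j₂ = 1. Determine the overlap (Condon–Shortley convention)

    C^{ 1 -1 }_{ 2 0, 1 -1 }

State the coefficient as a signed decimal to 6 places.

+√(1/10) ≈ +0.316228

triangle: 2!·2!·0!/5! = 4/120
(j±m)!: 2!·2!·0!·2!·0!·2! = 16
prefactor² = (2J+1)·Δ·N² = 8/5
  k=0: +1/(0!·2!·2!·0!·0!·0!) = 1/4
Σ = 1/4  ⇒  CG² = 8/5·1/4² = 1/10
CG = +√(1/10) = +0.316228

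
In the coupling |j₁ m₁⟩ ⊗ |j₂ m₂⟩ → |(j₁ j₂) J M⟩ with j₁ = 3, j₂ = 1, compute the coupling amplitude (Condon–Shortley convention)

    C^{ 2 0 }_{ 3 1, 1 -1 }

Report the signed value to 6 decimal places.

√[5·2!4!0!/7! · 4!2!0!2!2!2!] = √(128/7)
  +(−1)^0/∏(0,2,2,0,2,0)! = 1/8  (running 1/8)
⟨..|..⟩ = √(128/7)·(1/8) = +0.534522

+√(2/7) = +0.534522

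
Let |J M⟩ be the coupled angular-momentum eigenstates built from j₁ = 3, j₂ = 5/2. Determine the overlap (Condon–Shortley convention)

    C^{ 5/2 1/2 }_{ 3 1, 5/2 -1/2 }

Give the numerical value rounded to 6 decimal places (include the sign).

−√(8/35) = -0.478091

j₁+j₂−J=3  J+j₁−j₂=3  J−j₁+j₂=2  j₁+j₂+J+1=9
(j₁±m₁, j₂±m₂, J±M) = (4,2,2,3,3,2)
P² = 288/35
sum k=0..2:
  [0] +1/24 = 1/24
  [1] −1/4 = -1/4
  [2] +1/24 = 1/24
S = -1/6
C² = P²·S² = 8/35 ; C = -0.478091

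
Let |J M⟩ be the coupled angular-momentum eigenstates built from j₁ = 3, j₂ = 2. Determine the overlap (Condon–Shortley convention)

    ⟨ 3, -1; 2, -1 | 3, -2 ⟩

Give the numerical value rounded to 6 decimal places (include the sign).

j₁+j₂−J=2  J+j₁−j₂=4  J−j₁+j₂=2  j₁+j₂+J+1=9
(j₁±m₁, j₂±m₂, J±M) = (2,4,1,3,1,5)
P² = 64
sum k=0..1:
  [0] +1/48 = 1/48
  [1] −1/12 = -1/12
S = -1/16
C² = P²·S² = 1/4 ; C = -0.500000

−√(1/4) ≈ -0.500000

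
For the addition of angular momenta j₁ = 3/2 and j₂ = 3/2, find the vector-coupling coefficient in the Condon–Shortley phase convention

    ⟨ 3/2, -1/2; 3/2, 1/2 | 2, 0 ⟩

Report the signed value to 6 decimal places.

triangle: 1!×2!×2!/6! = 4/720
(j±m)!: 1!×2!×2!×1!×2!×2! = 16
prefactor² = (2J+1)×Δ×N² = 4/9
  k=0: +1/(0!×1!×2!×2!×0!×0!) = 1/4
  k=1: −1/(1!×0!×1!×1!×1!×1!) = -1
Σ = -3/4  ⇒  CG² = 4/9×(-3/4)² = 1/4
CG = −√(1/4) = -0.500000

−√(1/4) = -0.500000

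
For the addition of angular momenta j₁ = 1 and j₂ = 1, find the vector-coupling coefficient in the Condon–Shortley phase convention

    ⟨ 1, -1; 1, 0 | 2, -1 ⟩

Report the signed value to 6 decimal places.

+√(1/2) = +0.707107

j₁+j₂−J=0  J+j₁−j₂=2  J−j₁+j₂=2  j₁+j₂+J+1=5
(j₁±m₁, j₂±m₂, J±M) = (0,2,1,1,1,3)
P² = 2
sum k=0..0:
  [0] +1/2 = 1/2
S = 1/2
C² = P²·S² = 1/2 ; C = +0.707107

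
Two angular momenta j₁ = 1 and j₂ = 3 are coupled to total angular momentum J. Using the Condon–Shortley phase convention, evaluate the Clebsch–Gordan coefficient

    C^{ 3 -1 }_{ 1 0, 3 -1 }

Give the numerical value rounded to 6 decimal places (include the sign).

+0.288675

√[7·1!1!5!/8! · 1!1!2!4!2!4!] = √(48)
  +(−1)^0/∏(0,1,1,2,0,3)! = 1/12  (running 1/12)
  +(−1)^1/∏(1,0,0,1,1,4)! = -1/24  (running 1/24)
⟨..|..⟩ = √(48)·(1/24) = +0.288675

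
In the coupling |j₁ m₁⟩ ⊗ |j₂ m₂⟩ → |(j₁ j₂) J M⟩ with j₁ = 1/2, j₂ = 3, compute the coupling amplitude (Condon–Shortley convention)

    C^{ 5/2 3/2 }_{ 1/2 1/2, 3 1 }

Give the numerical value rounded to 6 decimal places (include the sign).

triangle: 1!·0!·5!/7! = 120/5040
(j±m)!: 1!·0!·4!·2!·4!·1! = 1152
prefactor² = (2J+1)·Δ·N² = 1152/7
  k=0: +1/(0!·1!·0!·4!·0!·1!) = 1/24
Σ = 1/24  ⇒  CG² = 1152/7·1/24² = 2/7
CG = +√(2/7) = +0.534522

+0.534522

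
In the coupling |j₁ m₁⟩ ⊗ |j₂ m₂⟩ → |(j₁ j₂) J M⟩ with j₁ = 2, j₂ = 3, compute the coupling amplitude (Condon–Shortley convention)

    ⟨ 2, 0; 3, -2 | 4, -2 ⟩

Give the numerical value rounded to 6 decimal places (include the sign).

j₁+j₂−J=1  J+j₁−j₂=3  J−j₁+j₂=5  j₁+j₂+J+1=10
(j₁±m₁, j₂±m₂, J±M) = (2,2,1,5,2,6)
P² = 8640/7
sum k=0..1:
  [0] +1/48 = 1/48
  [1] −1/240 = -1/240
S = 1/60
C² = P²·S² = 12/35 ; C = +0.585540

+√(12/35) = +0.585540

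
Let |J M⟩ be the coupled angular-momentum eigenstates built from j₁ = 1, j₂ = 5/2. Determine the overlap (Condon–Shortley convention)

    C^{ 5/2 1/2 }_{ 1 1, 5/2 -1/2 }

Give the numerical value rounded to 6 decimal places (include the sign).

+0.717137

√[6·1!1!4!/7! · 2!0!2!3!3!2!] = √(288/35)
  +(−1)^0/∏(0,1,0,2,1,2)! = 1/4  (running 1/4)
⟨..|..⟩ = √(288/35)·(1/4) = +0.717137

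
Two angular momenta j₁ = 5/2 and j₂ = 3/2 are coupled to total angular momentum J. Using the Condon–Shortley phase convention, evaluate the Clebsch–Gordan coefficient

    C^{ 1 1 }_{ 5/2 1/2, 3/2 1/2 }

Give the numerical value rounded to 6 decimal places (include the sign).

+0.387298  (= +√(3/20))

triangle: 3!×2!×0!/6! = 12/720
(j±m)!: 3!×2!×2!×1!×2!×0! = 48
prefactor² = (2J+1)×Δ×N² = 12/5
  k=2: +1/(2!×1!×0!×0!×2!×0!) = 1/4
Σ = 1/4  ⇒  CG² = 12/5×1/4² = 3/20
CG = +√(3/20) = +0.387298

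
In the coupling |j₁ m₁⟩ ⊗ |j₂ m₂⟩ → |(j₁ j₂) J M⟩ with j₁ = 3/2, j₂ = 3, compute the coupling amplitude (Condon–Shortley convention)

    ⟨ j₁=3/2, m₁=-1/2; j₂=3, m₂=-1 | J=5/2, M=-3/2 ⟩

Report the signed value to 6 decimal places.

j₁+j₂−J=2  J+j₁−j₂=1  J−j₁+j₂=4  j₁+j₂+J+1=8
(j₁±m₁, j₂±m₂, J±M) = (1,2,2,4,1,4)
P² = 576/35
sum k=1..2:
  [1] −1/6 = -1/6
  [2] +1/48 = 1/48
S = -7/48
C² = P²·S² = 7/20 ; C = -0.591608

-0.591608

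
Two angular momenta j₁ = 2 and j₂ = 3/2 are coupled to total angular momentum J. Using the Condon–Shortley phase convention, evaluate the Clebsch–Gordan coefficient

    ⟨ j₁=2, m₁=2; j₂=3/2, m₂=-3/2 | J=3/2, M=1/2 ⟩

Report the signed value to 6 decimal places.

+√(2/5) = +0.632456

√[4·2!2!1!/6! · 4!0!0!3!2!1!] = √(32/5)
  +(−1)^0/∏(0,2,0,0,2,1)! = 1/4  (running 1/4)
⟨..|..⟩ = √(32/5)·(1/4) = +0.632456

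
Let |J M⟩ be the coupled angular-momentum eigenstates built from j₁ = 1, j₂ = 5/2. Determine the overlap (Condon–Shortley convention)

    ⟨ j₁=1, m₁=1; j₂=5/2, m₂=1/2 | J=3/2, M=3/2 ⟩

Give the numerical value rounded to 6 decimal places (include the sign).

+0.258199

j₁+j₂−J=2  J+j₁−j₂=0  J−j₁+j₂=3  j₁+j₂+J+1=6
(j₁±m₁, j₂±m₂, J±M) = (2,0,3,2,3,0)
P² = 48/5
sum k=0..0:
  [0] +1/12 = 1/12
S = 1/12
C² = P²·S² = 1/15 ; C = +0.258199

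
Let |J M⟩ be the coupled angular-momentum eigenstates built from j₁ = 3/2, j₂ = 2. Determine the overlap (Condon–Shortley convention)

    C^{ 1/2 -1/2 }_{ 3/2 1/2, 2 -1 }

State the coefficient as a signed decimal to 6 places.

j₁+j₂−J=3  J+j₁−j₂=0  J−j₁+j₂=1  j₁+j₂+J+1=5
(j₁±m₁, j₂±m₂, J±M) = (2,1,1,3,0,1)
P² = 6/5
sum k=1..1:
  [1] −1/2 = -1/2
S = -1/2
C² = P²·S² = 3/10 ; C = -0.547723

−√(3/10) ≈ -0.547723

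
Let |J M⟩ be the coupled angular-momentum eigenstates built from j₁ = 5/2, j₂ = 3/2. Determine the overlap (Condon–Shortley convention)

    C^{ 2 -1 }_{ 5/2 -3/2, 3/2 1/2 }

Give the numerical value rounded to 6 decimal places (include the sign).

j₁+j₂−J=2  J+j₁−j₂=3  J−j₁+j₂=1  j₁+j₂+J+1=7
(j₁±m₁, j₂±m₂, J±M) = (1,4,2,1,1,3)
P² = 24/7
sum k=1..2:
  [1] −1/6 = -1/6
  [2] +1/4 = 1/4
S = 1/12
C² = P²·S² = 1/42 ; C = +0.154303

+0.154303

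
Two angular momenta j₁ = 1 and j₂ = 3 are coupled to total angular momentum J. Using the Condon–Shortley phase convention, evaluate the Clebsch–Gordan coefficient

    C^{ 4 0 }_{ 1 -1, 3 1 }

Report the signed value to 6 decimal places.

√[9·0!2!6!/9! · 0!2!4!2!4!4!] = √(13824/7)
  +(−1)^0/∏(0,0,2,4,0,2)! = 1/96  (running 1/96)
⟨..|..⟩ = √(13824/7)·(1/96) = +0.462910

+0.462910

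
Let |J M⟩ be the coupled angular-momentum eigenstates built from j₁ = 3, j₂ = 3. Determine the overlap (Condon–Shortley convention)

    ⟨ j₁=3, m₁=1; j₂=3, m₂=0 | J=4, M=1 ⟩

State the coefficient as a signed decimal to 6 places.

-0.312094

√[9·2!4!4!/11! · 4!2!3!3!5!3!] = √(124416/385)
  +(−1)^0/∏(0,2,2,3,2,1)! = 1/48  (running 1/48)
  +(−1)^1/∏(1,1,1,2,3,2)! = -1/24  (running -1/48)
  +(−1)^2/∏(2,0,0,1,4,3)! = 1/288  (running -5/288)
⟨..|..⟩ = √(124416/385)·(-5/288) = -0.312094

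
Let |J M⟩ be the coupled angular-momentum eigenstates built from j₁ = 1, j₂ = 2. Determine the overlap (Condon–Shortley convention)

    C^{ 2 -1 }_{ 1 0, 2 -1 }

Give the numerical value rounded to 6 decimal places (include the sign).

j₁+j₂−J=1  J+j₁−j₂=1  J−j₁+j₂=3  j₁+j₂+J+1=6
(j₁±m₁, j₂±m₂, J±M) = (1,1,1,3,1,3)
P² = 3/2
sum k=0..1:
  [0] +1/2 = 1/2
  [1] −1/6 = -1/6
S = 1/3
C² = P²·S² = 1/6 ; C = +0.408248

+0.408248  (= +√(1/6))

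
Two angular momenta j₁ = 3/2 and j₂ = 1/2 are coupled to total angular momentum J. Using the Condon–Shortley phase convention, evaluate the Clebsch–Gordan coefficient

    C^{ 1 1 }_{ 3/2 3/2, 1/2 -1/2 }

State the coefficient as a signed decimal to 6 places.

√[3·1!2!0!/4! · 3!0!0!1!2!0!] = √(3)
  +(−1)^0/∏(0,1,0,0,2,0)! = 1/2  (running 1/2)
⟨..|..⟩ = √(3)·(1/2) = +0.866025

+0.866025  (= +√(3/4))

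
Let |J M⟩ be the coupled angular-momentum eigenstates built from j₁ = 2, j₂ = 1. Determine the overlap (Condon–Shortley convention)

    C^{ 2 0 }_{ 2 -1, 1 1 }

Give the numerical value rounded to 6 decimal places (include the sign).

-0.707107  (= −√(1/2))

j₁+j₂−J=1  J+j₁−j₂=3  J−j₁+j₂=1  j₁+j₂+J+1=6
(j₁±m₁, j₂±m₂, J±M) = (1,3,2,0,2,2)
P² = 2
sum k=1..1:
  [1] −1/2 = -1/2
S = -1/2
C² = P²·S² = 1/2 ; C = -0.707107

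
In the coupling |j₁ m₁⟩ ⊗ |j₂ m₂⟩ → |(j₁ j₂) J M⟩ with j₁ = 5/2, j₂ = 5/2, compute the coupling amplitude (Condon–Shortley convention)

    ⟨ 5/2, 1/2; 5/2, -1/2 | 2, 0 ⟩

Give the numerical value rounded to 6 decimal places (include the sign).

√[5·3!2!2!/8! · 3!2!2!3!2!2!] = √(12/7)
  +(−1)^0/∏(0,3,2,2,0,0)! = 1/24  (running 1/24)
  +(−1)^1/∏(1,2,1,1,1,1)! = -1/2  (running -11/24)
  +(−1)^2/∏(2,1,0,0,2,2)! = 1/8  (running -1/3)
⟨..|..⟩ = √(12/7)·(-1/3) = -0.436436

−√(4/21) = -0.436436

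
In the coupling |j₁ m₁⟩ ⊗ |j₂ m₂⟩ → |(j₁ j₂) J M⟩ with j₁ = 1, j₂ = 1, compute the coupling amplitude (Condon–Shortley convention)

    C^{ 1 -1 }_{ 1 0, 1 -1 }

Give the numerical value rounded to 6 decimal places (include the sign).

triangle: 1!*1!*1!/4! = 1/24
(j±m)!: 1!*1!*0!*2!*0!*2! = 4
prefactor² = (2J+1)*Δ*N² = 1/2
  k=0: +1/(0!*1!*1!*0!*0!*1!) = 1
Σ = 1  ⇒  CG² = 1/2*1² = 1/2
CG = +√(1/2) = +0.707107

+0.707107  (= +√(1/2))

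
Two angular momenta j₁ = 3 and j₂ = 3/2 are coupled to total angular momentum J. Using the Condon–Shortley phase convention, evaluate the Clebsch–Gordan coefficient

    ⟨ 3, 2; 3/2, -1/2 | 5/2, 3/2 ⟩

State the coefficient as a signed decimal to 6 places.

√[6·2!4!1!/8! · 5!1!1!2!4!1!] = √(288/7)
  +(−1)^0/∏(0,2,1,1,3,0)! = 1/12  (running 1/12)
  +(−1)^1/∏(1,1,0,0,4,1)! = -1/24  (running 1/24)
⟨..|..⟩ = √(288/7)·(1/24) = +0.267261

+0.267261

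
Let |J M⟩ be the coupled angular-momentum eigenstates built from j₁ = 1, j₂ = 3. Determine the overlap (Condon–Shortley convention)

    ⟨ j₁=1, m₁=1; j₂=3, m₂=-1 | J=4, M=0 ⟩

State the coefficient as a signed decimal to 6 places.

+√(3/14) ≈ +0.462910

√[9·0!2!6!/9! · 2!0!2!4!4!4!] = √(13824/7)
  +(−1)^0/∏(0,0,0,2,2,4)! = 1/96  (running 1/96)
⟨..|..⟩ = √(13824/7)·(1/96) = +0.462910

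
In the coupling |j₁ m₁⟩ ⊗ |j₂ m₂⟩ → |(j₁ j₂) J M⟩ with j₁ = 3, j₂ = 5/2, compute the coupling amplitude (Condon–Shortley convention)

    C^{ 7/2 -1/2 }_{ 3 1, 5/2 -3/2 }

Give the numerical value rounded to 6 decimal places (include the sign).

+0.356348

triangle: 2!·4!·3!/10! = 288/3628800
(j±m)!: 4!·2!·1!·4!·3!·4! = 165888
prefactor² = (2J+1)·Δ·N² = 18432/175
  k=0: +1/(0!·2!·2!·1!·2!·2!) = 1/16
  k=1: −1/(1!·1!·1!·0!·3!·3!) = -1/36
Σ = 5/144  ⇒  CG² = 18432/175·5/144² = 8/63
CG = +√(8/63) = +0.356348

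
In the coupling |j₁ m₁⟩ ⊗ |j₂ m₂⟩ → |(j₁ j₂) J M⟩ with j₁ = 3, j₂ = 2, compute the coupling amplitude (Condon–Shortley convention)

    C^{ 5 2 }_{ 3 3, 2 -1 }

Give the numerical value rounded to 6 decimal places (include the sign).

+0.182574  (= +√(1/30))

triangle: 0!·6!·4!/11! = 17280/39916800
(j±m)!: 6!·0!·1!·3!·7!·3! = 130636800
prefactor² = (2J+1)·Δ·N² = 622080
  k=0: +1/(0!·0!·0!·1!·6!·3!) = 1/4320
Σ = 1/4320  ⇒  CG² = 622080·1/4320² = 1/30
CG = +√(1/30) = +0.182574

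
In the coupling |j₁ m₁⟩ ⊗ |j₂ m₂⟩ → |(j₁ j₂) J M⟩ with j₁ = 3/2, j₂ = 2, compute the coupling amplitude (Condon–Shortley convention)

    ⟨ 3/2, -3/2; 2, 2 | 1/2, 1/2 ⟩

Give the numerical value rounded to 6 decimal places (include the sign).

triangle: 3!×0!×1!/5! = 6/120
(j±m)!: 0!×3!×4!×0!×1!×0! = 144
prefactor² = (2J+1)×Δ×N² = 72/5
  k=3: −1/(3!×0!×0!×1!×0!×0!) = -1/6
Σ = -1/6  ⇒  CG² = 72/5×(-1/6)² = 2/5
CG = −√(2/5) = -0.632456

−√(2/5) = -0.632456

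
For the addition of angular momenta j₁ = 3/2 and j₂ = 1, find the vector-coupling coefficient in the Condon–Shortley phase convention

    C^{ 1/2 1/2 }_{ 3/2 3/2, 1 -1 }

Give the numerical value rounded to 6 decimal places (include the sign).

+√(1/2) = +0.707107

√[2·2!1!0!/4! · 3!0!0!2!1!0!] = √(2)
  +(−1)^0/∏(0,2,0,0,1,0)! = 1/2  (running 1/2)
⟨..|..⟩ = √(2)·(1/2) = +0.707107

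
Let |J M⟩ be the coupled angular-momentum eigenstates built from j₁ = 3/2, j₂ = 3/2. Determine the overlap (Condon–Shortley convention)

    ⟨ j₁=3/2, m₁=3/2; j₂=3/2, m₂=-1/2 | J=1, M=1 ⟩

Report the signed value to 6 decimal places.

+0.547723

√[3·2!1!1!/5! · 3!0!1!2!2!0!] = √(6/5)
  +(−1)^0/∏(0,2,0,1,1,0)! = 1/2  (running 1/2)
⟨..|..⟩ = √(6/5)·(1/2) = +0.547723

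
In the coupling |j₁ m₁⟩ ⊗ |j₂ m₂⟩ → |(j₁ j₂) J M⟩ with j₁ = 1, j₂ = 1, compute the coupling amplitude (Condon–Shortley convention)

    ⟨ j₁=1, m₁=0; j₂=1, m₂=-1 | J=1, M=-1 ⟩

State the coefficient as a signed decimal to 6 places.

+√(1/2) ≈ +0.707107

√[3·1!1!1!/4! · 1!1!0!2!0!2!] = √(1/2)
  +(−1)^0/∏(0,1,1,0,0,1)! = 1  (running 1)
⟨..|..⟩ = √(1/2)·(1) = +0.707107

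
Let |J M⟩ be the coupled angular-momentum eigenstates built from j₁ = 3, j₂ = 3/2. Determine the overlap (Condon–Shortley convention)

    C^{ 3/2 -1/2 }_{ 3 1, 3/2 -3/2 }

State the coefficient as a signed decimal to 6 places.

√[4·3!3!0!/7! · 4!2!0!3!1!2!] = √(576/35)
  +(−1)^0/∏(0,3,2,0,1,0)! = 1/12  (running 1/12)
⟨..|..⟩ = √(576/35)·(1/12) = +0.338062

+0.338062  (= +√(4/35))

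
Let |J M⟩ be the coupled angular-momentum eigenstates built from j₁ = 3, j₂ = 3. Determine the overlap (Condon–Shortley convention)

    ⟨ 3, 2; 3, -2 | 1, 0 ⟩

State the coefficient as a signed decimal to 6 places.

−√(1/7) = -0.377964

triangle: 5!*1!*1!/8! = 120/40320
(j±m)!: 5!*1!*1!*5!*1!*1! = 14400
prefactor² = (2J+1)*Δ*N² = 900/7
  k=0: +1/(0!*5!*1!*1!*0!*0!) = 1/120
  k=1: −1/(1!*4!*0!*0!*1!*1!) = -1/24
Σ = -1/30  ⇒  CG² = 900/7*(-1/30)² = 1/7
CG = −√(1/7) = -0.377964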